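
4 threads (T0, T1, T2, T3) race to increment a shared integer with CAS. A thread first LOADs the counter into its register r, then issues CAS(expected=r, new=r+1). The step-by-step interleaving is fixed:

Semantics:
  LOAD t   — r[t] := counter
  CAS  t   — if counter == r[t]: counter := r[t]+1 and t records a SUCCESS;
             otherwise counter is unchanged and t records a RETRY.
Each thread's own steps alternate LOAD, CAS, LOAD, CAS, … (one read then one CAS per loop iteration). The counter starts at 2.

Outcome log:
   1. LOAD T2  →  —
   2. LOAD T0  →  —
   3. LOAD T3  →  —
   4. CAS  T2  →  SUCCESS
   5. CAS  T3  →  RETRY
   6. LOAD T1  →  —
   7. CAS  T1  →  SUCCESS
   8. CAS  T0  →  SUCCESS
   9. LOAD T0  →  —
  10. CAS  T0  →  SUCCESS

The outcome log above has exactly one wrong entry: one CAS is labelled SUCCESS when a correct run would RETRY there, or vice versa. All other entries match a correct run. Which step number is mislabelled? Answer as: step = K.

step = 8

Reference trace:
step 1: T2 LOAD ⇒ load; ctr=2 reg=2
step 2: T0 LOAD ⇒ load; ctr=2 reg=2
step 3: T3 LOAD ⇒ load; ctr=2 reg=2
step 4: T2 CAS ⇒ ok; ctr=3 reg=2
step 5: T3 CAS ⇒ retry; ctr=3 reg=2
step 6: T1 LOAD ⇒ load; ctr=3 reg=3
step 7: T1 CAS ⇒ ok; ctr=4 reg=3
step 8: T0 CAS ⇒ retry; ctr=4 reg=2
step 9: T0 LOAD ⇒ load; ctr=4 reg=4
step 10: T0 CAS ⇒ ok; ctr=5 reg=4
Flip is step 8.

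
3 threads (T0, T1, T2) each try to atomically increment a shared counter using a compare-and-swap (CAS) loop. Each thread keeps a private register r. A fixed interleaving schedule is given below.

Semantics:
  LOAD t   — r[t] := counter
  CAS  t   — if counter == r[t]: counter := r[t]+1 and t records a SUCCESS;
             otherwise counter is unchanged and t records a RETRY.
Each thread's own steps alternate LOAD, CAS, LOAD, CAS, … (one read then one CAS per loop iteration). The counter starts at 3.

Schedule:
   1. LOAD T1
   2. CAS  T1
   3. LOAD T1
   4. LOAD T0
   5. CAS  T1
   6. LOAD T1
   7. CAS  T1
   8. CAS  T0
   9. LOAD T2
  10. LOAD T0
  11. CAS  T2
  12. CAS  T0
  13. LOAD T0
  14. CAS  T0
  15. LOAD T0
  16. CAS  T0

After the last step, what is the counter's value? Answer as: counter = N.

   1) LOAD T1:  M=3  r_T1=3
   2) CAS  T1:  M=4  r_T1=3 ✓
   3) LOAD T1:  M=4  r_T1=4
   4) LOAD T0:  M=4  r_T0=4
   5) CAS  T1:  M=5  r_T1=4 ✓
   6) LOAD T1:  M=5  r_T1=5
   7) CAS  T1:  M=6  r_T1=5 ✓
   8) CAS  T0:  M=6  r_T0=4 ✗
   9) LOAD T2:  M=6  r_T2=6
  10) LOAD T0:  M=6  r_T0=6
  11) CAS  T2:  M=7  r_T2=6 ✓
  12) CAS  T0:  M=7  r_T0=6 ✗
  13) LOAD T0:  M=7  r_T0=7
  14) CAS  T0:  M=8  r_T0=7 ✓
  15) LOAD T0:  M=8  r_T0=8
  16) CAS  T0:  M=9  r_T0=8 ✓

counter = 9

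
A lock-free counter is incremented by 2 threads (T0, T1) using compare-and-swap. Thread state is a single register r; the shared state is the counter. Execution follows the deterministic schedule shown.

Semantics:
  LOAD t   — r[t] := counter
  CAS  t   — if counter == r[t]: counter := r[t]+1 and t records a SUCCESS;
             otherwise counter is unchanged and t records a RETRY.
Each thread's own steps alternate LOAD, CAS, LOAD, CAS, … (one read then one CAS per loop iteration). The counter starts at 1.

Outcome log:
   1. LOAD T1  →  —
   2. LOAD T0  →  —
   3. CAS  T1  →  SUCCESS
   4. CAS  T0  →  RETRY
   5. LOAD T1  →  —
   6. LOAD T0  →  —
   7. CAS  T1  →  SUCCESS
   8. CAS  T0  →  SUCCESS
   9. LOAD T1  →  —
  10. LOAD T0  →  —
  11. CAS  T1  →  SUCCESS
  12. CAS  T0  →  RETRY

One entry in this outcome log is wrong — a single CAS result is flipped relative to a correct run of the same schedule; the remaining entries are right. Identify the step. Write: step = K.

step = 8

Reference trace:
step 1: T1 LOAD ⇒ load; ctr=1 reg=1
step 2: T0 LOAD ⇒ load; ctr=1 reg=1
step 3: T1 CAS ⇒ ok; ctr=2 reg=1
step 4: T0 CAS ⇒ retry; ctr=2 reg=1
step 5: T1 LOAD ⇒ load; ctr=2 reg=2
step 6: T0 LOAD ⇒ load; ctr=2 reg=2
step 7: T1 CAS ⇒ ok; ctr=3 reg=2
step 8: T0 CAS ⇒ retry; ctr=3 reg=2
step 9: T1 LOAD ⇒ load; ctr=3 reg=3
step 10: T0 LOAD ⇒ load; ctr=3 reg=3
step 11: T1 CAS ⇒ ok; ctr=4 reg=3
step 12: T0 CAS ⇒ retry; ctr=4 reg=3
Log disagrees first at step 8.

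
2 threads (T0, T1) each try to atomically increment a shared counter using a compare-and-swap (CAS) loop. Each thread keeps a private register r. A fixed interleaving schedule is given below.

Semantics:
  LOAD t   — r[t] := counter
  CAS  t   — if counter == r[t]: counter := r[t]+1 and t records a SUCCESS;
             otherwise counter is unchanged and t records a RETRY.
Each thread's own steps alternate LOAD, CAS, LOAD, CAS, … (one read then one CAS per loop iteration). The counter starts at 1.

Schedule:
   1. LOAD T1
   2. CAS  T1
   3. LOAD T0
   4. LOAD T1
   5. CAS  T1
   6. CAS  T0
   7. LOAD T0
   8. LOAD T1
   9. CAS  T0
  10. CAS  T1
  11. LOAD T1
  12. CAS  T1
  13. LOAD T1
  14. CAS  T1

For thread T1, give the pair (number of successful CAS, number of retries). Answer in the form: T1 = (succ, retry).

1. LOAD T1 → mem=1 r[T1]=1 [LOAD]
2. CAS T1 → mem=2 r[T1]=1 [OK]
3. LOAD T0 → mem=2 r[T0]=2 [LOAD]
4. LOAD T1 → mem=2 r[T1]=2 [LOAD]
5. CAS T1 → mem=3 r[T1]=2 [OK]
6. CAS T0 → mem=3 r[T0]=2 [RETRY]
7. LOAD T0 → mem=3 r[T0]=3 [LOAD]
8. LOAD T1 → mem=3 r[T1]=3 [LOAD]
9. CAS T0 → mem=4 r[T0]=3 [OK]
10. CAS T1 → mem=4 r[T1]=3 [RETRY]
11. LOAD T1 → mem=4 r[T1]=4 [LOAD]
12. CAS T1 → mem=5 r[T1]=4 [OK]
13. LOAD T1 → mem=5 r[T1]=5 [LOAD]
14. CAS T1 → mem=6 r[T1]=5 [OK]

T1 = (4, 1)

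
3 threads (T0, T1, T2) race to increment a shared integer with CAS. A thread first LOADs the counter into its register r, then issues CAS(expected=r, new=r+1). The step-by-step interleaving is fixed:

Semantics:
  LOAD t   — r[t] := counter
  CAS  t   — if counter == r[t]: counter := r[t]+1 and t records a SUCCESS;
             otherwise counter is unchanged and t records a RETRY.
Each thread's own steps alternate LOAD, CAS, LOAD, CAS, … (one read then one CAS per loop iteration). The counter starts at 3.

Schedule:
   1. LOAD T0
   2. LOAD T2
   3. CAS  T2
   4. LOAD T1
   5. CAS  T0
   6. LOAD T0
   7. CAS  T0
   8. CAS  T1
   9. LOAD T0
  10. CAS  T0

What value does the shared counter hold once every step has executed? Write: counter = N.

counter = 6

   1) LOAD T0:  M=3  r_T0=3
   2) LOAD T2:  M=3  r_T2=3
   3) CAS  T2:  M=4  r_T2=3 ✓
   4) LOAD T1:  M=4  r_T1=4
   5) CAS  T0:  M=4  r_T0=3 ✗
   6) LOAD T0:  M=4  r_T0=4
   7) CAS  T0:  M=5  r_T0=4 ✓
   8) CAS  T1:  M=5  r_T1=4 ✗
   9) LOAD T0:  M=5  r_T0=5
  10) CAS  T0:  M=6  r_T0=5 ✓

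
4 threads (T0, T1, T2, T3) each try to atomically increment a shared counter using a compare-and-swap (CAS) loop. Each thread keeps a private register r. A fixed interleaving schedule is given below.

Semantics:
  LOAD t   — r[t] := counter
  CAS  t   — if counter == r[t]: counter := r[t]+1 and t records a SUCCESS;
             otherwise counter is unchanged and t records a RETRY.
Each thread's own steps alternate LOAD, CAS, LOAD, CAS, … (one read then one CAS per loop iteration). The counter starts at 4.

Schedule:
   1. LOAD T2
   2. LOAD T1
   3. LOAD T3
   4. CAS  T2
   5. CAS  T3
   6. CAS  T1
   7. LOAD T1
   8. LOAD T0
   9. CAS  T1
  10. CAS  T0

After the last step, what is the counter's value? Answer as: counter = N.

[1] T2.load  rd  (counter 4, T2.r 4)
[2] T1.load  rd  (counter 4, T1.r 4)
[3] T3.load  rd  (counter 4, T3.r 4)
[4] T2.cas  hit  (counter 5, T2.r 4)
[5] T3.cas  miss  (counter 5, T3.r 4)
[6] T1.cas  miss  (counter 5, T1.r 4)
[7] T1.load  rd  (counter 5, T1.r 5)
[8] T0.load  rd  (counter 5, T0.r 5)
[9] T1.cas  hit  (counter 6, T1.r 5)
[10] T0.cas  miss  (counter 6, T0.r 5)

counter = 6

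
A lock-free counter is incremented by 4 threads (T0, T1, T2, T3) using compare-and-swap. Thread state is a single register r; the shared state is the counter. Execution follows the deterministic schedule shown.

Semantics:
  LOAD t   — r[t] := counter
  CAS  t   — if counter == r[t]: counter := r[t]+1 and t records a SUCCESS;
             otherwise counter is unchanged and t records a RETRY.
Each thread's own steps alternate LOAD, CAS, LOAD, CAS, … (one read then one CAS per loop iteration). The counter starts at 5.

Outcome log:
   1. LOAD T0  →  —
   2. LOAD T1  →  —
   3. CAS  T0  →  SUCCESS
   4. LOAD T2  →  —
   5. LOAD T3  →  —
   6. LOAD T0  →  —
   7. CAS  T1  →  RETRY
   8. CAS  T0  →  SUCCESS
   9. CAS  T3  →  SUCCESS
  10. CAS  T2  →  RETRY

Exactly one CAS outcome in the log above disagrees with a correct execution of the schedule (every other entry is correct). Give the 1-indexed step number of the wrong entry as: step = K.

Correct run:
1. LOAD T0 → mem=5 r[T0]=5 [LOAD]
2. LOAD T1 → mem=5 r[T1]=5 [LOAD]
3. CAS T0 → mem=6 r[T0]=5 [OK]
4. LOAD T2 → mem=6 r[T2]=6 [LOAD]
5. LOAD T3 → mem=6 r[T3]=6 [LOAD]
6. LOAD T0 → mem=6 r[T0]=6 [LOAD]
7. CAS T1 → mem=6 r[T1]=5 [RETRY]
8. CAS T0 → mem=7 r[T0]=6 [OK]
9. CAS T3 → mem=7 r[T3]=6 [RETRY]
10. CAS T2 → mem=7 r[T2]=6 [RETRY]
Mismatch at 9.

step = 9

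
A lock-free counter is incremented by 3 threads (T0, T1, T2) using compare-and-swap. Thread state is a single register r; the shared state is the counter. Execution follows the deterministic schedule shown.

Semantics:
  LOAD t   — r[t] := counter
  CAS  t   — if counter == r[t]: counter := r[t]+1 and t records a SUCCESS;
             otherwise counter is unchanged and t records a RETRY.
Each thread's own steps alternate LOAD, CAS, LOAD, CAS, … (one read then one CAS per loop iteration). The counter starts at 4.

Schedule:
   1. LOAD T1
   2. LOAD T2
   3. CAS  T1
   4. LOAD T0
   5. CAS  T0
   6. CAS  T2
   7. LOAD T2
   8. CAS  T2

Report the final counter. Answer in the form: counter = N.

counter = 7

   1) LOAD T1:  M=4  r_T1=4
   2) LOAD T2:  M=4  r_T2=4
   3) CAS  T1:  M=5  r_T1=4 ✓
   4) LOAD T0:  M=5  r_T0=5
   5) CAS  T0:  M=6  r_T0=5 ✓
   6) CAS  T2:  M=6  r_T2=4 ✗
   7) LOAD T2:  M=6  r_T2=6
   8) CAS  T2:  M=7  r_T2=6 ✓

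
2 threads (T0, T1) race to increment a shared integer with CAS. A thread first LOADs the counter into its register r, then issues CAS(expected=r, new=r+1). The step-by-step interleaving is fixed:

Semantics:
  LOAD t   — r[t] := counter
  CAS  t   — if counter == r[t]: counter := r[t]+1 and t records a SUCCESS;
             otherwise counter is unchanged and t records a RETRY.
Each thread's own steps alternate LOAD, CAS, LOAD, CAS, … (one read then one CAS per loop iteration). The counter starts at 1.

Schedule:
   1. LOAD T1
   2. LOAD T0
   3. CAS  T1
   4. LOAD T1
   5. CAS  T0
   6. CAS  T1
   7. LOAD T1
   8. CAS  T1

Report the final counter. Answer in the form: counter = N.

counter = 4

step 1: T1 LOAD ⇒ load; ctr=1 reg=1
step 2: T0 LOAD ⇒ load; ctr=1 reg=1
step 3: T1 CAS ⇒ ok; ctr=2 reg=1
step 4: T1 LOAD ⇒ load; ctr=2 reg=2
step 5: T0 CAS ⇒ retry; ctr=2 reg=1
step 6: T1 CAS ⇒ ok; ctr=3 reg=2
step 7: T1 LOAD ⇒ load; ctr=3 reg=3
step 8: T1 CAS ⇒ ok; ctr=4 reg=3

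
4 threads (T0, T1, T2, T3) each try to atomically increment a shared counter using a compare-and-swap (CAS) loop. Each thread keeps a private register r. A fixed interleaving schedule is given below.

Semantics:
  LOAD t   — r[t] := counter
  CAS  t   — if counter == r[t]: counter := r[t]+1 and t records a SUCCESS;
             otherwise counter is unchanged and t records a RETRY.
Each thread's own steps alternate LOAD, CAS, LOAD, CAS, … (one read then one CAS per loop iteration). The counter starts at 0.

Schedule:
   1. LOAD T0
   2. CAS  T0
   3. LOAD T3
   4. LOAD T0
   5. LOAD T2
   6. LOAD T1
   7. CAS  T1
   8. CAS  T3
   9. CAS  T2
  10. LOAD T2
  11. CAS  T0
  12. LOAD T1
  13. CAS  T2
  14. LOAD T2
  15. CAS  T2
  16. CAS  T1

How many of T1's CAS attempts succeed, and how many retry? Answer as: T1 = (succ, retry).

T1 = (1, 1)

#1 T0 reads 0
#2 T0 CAS(0→1) writes; counter now 1
#3 T3 reads 1
#4 T0 reads 1
#5 T2 reads 1
#6 T1 reads 1
#7 T1 CAS(1→2) writes; counter now 2
#8 T3 CAS(1→2) fails; counter now 2
#9 T2 CAS(1→2) fails; counter now 2
#10 T2 reads 2
#11 T0 CAS(1→2) fails; counter now 2
#12 T1 reads 2
#13 T2 CAS(2→3) writes; counter now 3
#14 T2 reads 3
#15 T2 CAS(3→4) writes; counter now 4
#16 T1 CAS(2→3) fails; counter now 4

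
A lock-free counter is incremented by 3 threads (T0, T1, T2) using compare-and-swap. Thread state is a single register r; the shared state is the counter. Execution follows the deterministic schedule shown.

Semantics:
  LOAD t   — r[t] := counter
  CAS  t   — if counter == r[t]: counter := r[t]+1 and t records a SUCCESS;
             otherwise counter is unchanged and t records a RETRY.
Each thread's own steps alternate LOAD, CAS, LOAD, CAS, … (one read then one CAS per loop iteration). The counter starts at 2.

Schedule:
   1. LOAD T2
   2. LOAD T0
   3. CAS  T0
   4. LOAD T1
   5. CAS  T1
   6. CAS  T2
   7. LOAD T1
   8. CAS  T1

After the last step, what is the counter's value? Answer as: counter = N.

[1] T2.load  rd  (counter 2, T2.r 2)
[2] T0.load  rd  (counter 2, T0.r 2)
[3] T0.cas  hit  (counter 3, T0.r 2)
[4] T1.load  rd  (counter 3, T1.r 3)
[5] T1.cas  hit  (counter 4, T1.r 3)
[6] T2.cas  miss  (counter 4, T2.r 2)
[7] T1.load  rd  (counter 4, T1.r 4)
[8] T1.cas  hit  (counter 5, T1.r 4)

counter = 5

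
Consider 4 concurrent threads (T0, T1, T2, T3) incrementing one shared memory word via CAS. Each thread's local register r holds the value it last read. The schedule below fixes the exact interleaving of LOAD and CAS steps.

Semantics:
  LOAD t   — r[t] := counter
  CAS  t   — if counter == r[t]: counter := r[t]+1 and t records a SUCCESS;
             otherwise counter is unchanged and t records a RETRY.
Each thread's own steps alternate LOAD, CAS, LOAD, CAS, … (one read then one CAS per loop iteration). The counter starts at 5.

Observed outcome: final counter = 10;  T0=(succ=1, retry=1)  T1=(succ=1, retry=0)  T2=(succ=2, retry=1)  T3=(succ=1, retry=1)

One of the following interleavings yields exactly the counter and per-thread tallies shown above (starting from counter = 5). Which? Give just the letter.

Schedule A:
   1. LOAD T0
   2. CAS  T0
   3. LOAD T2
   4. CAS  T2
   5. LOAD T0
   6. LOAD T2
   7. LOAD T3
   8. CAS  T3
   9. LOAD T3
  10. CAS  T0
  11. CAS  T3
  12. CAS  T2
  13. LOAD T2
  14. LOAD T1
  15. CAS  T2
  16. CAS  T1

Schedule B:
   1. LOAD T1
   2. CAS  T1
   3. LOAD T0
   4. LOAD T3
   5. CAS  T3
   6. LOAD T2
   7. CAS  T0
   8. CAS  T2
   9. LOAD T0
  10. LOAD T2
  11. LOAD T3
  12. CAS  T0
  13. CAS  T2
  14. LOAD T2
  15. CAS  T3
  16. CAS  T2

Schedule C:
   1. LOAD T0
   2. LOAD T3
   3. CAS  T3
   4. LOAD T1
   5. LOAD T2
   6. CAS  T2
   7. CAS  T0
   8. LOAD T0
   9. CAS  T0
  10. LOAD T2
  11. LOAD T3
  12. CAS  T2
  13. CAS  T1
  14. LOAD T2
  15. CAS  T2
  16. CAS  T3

Run B:
T1 LOAD — after: cnt=5, r=5 — load
T1 CAS — after: cnt=6, r=5 — ok
T0 LOAD — after: cnt=6, r=6 — load
T3 LOAD — after: cnt=6, r=6 — load
T3 CAS — after: cnt=7, r=6 — ok
T2 LOAD — after: cnt=7, r=7 — load
T0 CAS — after: cnt=7, r=6 — retry
T2 CAS — after: cnt=8, r=7 — ok
T0 LOAD — after: cnt=8, r=8 — load
T2 LOAD — after: cnt=8, r=8 — load
T3 LOAD — after: cnt=8, r=8 — load
T0 CAS — after: cnt=9, r=8 — ok
T2 CAS — after: cnt=9, r=8 — retry
T2 LOAD — after: cnt=9, r=9 — load
T3 CAS — after: cnt=9, r=8 — retry
T2 CAS — after: cnt=10, r=9 — ok

B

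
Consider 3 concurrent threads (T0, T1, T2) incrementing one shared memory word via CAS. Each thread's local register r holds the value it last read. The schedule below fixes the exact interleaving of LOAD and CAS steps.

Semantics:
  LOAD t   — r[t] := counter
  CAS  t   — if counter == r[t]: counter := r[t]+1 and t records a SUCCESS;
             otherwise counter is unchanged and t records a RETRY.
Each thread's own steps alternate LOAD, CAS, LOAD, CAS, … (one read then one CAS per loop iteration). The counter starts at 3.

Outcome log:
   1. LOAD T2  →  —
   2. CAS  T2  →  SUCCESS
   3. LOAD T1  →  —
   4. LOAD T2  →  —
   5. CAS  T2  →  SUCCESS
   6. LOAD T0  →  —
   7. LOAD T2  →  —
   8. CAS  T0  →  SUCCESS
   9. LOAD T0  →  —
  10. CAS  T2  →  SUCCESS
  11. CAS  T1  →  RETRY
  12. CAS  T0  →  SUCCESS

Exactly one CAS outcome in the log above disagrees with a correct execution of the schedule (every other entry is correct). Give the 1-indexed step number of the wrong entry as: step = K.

step = 10

Correct run:
1. LOAD T2 → mem=3 r[T2]=3 [LOAD]
2. CAS T2 → mem=4 r[T2]=3 [OK]
3. LOAD T1 → mem=4 r[T1]=4 [LOAD]
4. LOAD T2 → mem=4 r[T2]=4 [LOAD]
5. CAS T2 → mem=5 r[T2]=4 [OK]
6. LOAD T0 → mem=5 r[T0]=5 [LOAD]
7. LOAD T2 → mem=5 r[T2]=5 [LOAD]
8. CAS T0 → mem=6 r[T0]=5 [OK]
9. LOAD T0 → mem=6 r[T0]=6 [LOAD]
10. CAS T2 → mem=6 r[T2]=5 [RETRY]
11. CAS T1 → mem=6 r[T1]=4 [RETRY]
12. CAS T0 → mem=7 r[T0]=6 [OK]
Log disagrees first at step 10.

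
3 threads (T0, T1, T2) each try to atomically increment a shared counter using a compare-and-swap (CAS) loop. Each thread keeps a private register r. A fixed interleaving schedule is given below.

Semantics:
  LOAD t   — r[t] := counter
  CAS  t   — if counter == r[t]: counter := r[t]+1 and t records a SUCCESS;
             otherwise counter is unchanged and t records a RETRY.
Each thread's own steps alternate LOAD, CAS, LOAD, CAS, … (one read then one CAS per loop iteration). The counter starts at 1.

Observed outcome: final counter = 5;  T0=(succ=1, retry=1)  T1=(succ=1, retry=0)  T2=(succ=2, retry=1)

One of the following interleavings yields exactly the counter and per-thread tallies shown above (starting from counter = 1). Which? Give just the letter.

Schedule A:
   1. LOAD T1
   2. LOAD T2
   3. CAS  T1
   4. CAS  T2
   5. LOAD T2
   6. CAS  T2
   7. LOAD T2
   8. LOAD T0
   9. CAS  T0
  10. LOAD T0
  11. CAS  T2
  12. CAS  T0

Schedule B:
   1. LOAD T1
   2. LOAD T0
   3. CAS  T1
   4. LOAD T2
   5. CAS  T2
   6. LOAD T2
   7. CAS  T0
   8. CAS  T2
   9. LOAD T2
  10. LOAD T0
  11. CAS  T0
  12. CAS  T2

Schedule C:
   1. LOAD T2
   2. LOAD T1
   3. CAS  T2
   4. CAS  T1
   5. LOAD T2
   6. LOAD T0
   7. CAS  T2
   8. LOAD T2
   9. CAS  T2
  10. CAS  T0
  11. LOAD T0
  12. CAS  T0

B

Run B:
   1) LOAD T1:  M=1  r_T1=1
   2) LOAD T0:  M=1  r_T0=1
   3) CAS  T1:  M=2  r_T1=1 ✓
   4) LOAD T2:  M=2  r_T2=2
   5) CAS  T2:  M=3  r_T2=2 ✓
   6) LOAD T2:  M=3  r_T2=3
   7) CAS  T0:  M=3  r_T0=1 ✗
   8) CAS  T2:  M=4  r_T2=3 ✓
   9) LOAD T2:  M=4  r_T2=4
  10) LOAD T0:  M=4  r_T0=4
  11) CAS  T0:  M=5  r_T0=4 ✓
  12) CAS  T2:  M=5  r_T2=4 ✗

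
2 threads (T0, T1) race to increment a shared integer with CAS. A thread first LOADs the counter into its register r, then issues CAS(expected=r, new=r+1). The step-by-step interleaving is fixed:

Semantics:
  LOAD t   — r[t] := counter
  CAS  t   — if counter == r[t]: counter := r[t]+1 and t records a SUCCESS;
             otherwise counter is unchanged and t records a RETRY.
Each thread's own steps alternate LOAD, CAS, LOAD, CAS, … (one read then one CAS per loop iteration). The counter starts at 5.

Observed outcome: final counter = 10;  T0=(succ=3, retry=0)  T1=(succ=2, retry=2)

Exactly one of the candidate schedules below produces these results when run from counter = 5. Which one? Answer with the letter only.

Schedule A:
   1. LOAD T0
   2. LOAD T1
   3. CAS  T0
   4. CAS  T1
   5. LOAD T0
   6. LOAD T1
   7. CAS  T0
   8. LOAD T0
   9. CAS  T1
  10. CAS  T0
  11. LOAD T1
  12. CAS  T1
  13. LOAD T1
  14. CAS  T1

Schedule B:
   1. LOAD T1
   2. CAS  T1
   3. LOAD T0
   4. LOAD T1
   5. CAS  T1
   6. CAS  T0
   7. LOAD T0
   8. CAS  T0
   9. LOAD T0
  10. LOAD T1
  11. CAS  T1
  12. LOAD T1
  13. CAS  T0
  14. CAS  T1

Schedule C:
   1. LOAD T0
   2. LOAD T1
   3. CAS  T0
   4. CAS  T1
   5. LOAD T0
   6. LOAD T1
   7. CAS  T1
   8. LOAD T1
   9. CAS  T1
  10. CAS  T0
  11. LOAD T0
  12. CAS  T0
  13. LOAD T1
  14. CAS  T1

Run A:
step 1: T0 LOAD ⇒ load; ctr=5 reg=5
step 2: T1 LOAD ⇒ load; ctr=5 reg=5
step 3: T0 CAS ⇒ ok; ctr=6 reg=5
step 4: T1 CAS ⇒ retry; ctr=6 reg=5
step 5: T0 LOAD ⇒ load; ctr=6 reg=6
step 6: T1 LOAD ⇒ load; ctr=6 reg=6
step 7: T0 CAS ⇒ ok; ctr=7 reg=6
step 8: T0 LOAD ⇒ load; ctr=7 reg=7
step 9: T1 CAS ⇒ retry; ctr=7 reg=6
step 10: T0 CAS ⇒ ok; ctr=8 reg=7
step 11: T1 LOAD ⇒ load; ctr=8 reg=8
step 12: T1 CAS ⇒ ok; ctr=9 reg=8
step 13: T1 LOAD ⇒ load; ctr=9 reg=9
step 14: T1 CAS ⇒ ok; ctr=10 reg=9

A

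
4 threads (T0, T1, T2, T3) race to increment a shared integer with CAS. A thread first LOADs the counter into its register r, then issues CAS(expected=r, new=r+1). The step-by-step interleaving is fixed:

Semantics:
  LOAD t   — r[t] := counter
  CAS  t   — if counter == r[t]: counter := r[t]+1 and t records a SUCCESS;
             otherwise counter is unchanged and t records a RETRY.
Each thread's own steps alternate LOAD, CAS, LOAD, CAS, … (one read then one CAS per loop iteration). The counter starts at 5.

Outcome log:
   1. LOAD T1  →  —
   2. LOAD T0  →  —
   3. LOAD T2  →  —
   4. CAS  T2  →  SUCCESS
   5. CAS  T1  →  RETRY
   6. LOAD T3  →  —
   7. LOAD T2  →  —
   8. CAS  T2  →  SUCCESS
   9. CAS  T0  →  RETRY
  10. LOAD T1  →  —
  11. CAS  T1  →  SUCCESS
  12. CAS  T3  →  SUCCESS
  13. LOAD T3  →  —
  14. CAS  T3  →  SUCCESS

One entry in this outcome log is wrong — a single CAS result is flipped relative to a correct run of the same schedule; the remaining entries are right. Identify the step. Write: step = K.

Correct run:
   1) LOAD T1:  M=5  r_T1=5
   2) LOAD T0:  M=5  r_T0=5
   3) LOAD T2:  M=5  r_T2=5
   4) CAS  T2:  M=6  r_T2=5 ✓
   5) CAS  T1:  M=6  r_T1=5 ✗
   6) LOAD T3:  M=6  r_T3=6
   7) LOAD T2:  M=6  r_T2=6
   8) CAS  T2:  M=7  r_T2=6 ✓
   9) CAS  T0:  M=7  r_T0=5 ✗
  10) LOAD T1:  M=7  r_T1=7
  11) CAS  T1:  M=8  r_T1=7 ✓
  12) CAS  T3:  M=8  r_T3=6 ✗
  13) LOAD T3:  M=8  r_T3=8
  14) CAS  T3:  M=9  r_T3=8 ✓
Mismatch at 12.

step = 12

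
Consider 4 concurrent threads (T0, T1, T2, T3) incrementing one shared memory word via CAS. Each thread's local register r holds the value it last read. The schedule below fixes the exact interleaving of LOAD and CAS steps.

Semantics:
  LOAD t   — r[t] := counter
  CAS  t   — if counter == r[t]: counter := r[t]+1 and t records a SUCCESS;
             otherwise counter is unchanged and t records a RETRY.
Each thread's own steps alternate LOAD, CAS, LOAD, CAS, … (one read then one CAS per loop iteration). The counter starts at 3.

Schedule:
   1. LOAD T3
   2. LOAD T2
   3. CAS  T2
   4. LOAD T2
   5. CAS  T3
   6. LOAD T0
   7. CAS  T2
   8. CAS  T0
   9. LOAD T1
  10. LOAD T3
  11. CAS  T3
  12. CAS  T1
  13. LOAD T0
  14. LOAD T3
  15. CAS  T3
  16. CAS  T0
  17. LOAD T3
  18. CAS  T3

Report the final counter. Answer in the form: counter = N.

#1 T3 reads 3
#2 T2 reads 3
#3 T2 CAS(3→4) writes; counter now 4
#4 T2 reads 4
#5 T3 CAS(3→4) fails; counter now 4
#6 T0 reads 4
#7 T2 CAS(4→5) writes; counter now 5
#8 T0 CAS(4→5) fails; counter now 5
#9 T1 reads 5
#10 T3 reads 5
#11 T3 CAS(5→6) writes; counter now 6
#12 T1 CAS(5→6) fails; counter now 6
#13 T0 reads 6
#14 T3 reads 6
#15 T3 CAS(6→7) writes; counter now 7
#16 T0 CAS(6→7) fails; counter now 7
#17 T3 reads 7
#18 T3 CAS(7→8) writes; counter now 8

counter = 8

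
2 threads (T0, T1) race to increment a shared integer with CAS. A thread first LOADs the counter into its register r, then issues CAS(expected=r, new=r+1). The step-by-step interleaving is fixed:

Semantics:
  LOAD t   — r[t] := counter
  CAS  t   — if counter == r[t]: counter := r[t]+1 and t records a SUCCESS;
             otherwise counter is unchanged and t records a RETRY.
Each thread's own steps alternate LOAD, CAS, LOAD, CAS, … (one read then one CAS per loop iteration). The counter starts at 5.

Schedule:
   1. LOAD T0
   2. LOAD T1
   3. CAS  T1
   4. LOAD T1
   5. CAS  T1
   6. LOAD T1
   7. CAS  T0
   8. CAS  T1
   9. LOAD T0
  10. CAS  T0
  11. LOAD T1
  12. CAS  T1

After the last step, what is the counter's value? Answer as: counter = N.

counter = 10

1. LOAD T0 → mem=5 r[T0]=5 [LOAD]
2. LOAD T1 → mem=5 r[T1]=5 [LOAD]
3. CAS T1 → mem=6 r[T1]=5 [OK]
4. LOAD T1 → mem=6 r[T1]=6 [LOAD]
5. CAS T1 → mem=7 r[T1]=6 [OK]
6. LOAD T1 → mem=7 r[T1]=7 [LOAD]
7. CAS T0 → mem=7 r[T0]=5 [RETRY]
8. CAS T1 → mem=8 r[T1]=7 [OK]
9. LOAD T0 → mem=8 r[T0]=8 [LOAD]
10. CAS T0 → mem=9 r[T0]=8 [OK]
11. LOAD T1 → mem=9 r[T1]=9 [LOAD]
12. CAS T1 → mem=10 r[T1]=9 [OK]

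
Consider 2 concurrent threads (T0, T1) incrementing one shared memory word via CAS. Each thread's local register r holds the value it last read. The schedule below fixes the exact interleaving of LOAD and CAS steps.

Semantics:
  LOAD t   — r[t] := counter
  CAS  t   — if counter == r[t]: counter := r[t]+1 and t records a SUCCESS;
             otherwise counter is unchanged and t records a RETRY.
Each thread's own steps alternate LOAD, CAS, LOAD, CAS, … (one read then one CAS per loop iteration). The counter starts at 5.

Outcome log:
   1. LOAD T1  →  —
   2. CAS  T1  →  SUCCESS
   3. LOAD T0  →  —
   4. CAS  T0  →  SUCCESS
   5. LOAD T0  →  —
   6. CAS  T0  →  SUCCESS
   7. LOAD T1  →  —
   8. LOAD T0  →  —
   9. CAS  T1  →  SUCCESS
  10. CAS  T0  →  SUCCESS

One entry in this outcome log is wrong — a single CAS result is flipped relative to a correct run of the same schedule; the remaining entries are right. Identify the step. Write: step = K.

Correct run:
step 1: T1 LOAD ⇒ load; ctr=5 reg=5
step 2: T1 CAS ⇒ ok; ctr=6 reg=5
step 3: T0 LOAD ⇒ load; ctr=6 reg=6
step 4: T0 CAS ⇒ ok; ctr=7 reg=6
step 5: T0 LOAD ⇒ load; ctr=7 reg=7
step 6: T0 CAS ⇒ ok; ctr=8 reg=7
step 7: T1 LOAD ⇒ load; ctr=8 reg=8
step 8: T0 LOAD ⇒ load; ctr=8 reg=8
step 9: T1 CAS ⇒ ok; ctr=9 reg=8
step 10: T0 CAS ⇒ retry; ctr=9 reg=8
Mismatch at 10.

step = 10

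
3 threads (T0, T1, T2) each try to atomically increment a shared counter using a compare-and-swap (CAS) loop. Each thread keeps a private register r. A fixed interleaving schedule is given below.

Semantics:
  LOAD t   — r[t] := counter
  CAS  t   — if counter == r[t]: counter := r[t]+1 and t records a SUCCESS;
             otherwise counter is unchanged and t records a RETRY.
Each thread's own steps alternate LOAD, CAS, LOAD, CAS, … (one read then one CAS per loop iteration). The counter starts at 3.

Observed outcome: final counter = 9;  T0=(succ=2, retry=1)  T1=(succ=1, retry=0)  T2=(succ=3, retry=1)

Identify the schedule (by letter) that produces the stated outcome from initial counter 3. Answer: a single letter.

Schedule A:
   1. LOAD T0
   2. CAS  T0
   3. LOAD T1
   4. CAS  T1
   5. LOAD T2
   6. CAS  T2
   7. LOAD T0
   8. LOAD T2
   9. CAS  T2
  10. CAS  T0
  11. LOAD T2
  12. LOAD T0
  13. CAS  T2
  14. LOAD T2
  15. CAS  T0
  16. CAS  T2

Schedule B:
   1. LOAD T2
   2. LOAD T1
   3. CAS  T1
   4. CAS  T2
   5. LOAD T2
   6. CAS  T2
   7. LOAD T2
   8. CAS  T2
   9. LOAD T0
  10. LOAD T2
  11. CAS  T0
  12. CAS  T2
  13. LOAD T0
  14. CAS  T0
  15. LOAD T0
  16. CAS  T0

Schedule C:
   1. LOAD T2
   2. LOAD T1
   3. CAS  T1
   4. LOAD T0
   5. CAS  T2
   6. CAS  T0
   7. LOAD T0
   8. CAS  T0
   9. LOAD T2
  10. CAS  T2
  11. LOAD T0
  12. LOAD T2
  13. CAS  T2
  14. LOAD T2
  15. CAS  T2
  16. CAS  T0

Tracing schedule C:
[1] T2.load  rd  (counter 3, T2.r 3)
[2] T1.load  rd  (counter 3, T1.r 3)
[3] T1.cas  hit  (counter 4, T1.r 3)
[4] T0.load  rd  (counter 4, T0.r 4)
[5] T2.cas  miss  (counter 4, T2.r 3)
[6] T0.cas  hit  (counter 5, T0.r 4)
[7] T0.load  rd  (counter 5, T0.r 5)
[8] T0.cas  hit  (counter 6, T0.r 5)
[9] T2.load  rd  (counter 6, T2.r 6)
[10] T2.cas  hit  (counter 7, T2.r 6)
[11] T0.load  rd  (counter 7, T0.r 7)
[12] T2.load  rd  (counter 7, T2.r 7)
[13] T2.cas  hit  (counter 8, T2.r 7)
[14] T2.load  rd  (counter 8, T2.r 8)
[15] T2.cas  hit  (counter 9, T2.r 8)
[16] T0.cas  miss  (counter 9, T0.r 7)

C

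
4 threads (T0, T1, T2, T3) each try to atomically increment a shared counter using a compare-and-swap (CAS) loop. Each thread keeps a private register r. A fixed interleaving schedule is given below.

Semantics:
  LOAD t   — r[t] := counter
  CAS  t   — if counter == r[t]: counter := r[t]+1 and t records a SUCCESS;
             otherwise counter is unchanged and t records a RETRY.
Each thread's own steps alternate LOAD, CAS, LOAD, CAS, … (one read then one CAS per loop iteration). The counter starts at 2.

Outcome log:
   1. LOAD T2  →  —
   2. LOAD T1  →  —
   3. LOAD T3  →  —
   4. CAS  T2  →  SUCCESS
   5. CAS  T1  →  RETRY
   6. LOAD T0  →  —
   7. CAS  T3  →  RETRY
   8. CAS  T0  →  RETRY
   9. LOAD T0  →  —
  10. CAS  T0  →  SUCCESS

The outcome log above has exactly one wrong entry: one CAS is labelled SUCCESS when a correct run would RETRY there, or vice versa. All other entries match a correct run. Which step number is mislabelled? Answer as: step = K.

Re-executing:
step 1: T2 LOAD ⇒ load; ctr=2 reg=2
step 2: T1 LOAD ⇒ load; ctr=2 reg=2
step 3: T3 LOAD ⇒ load; ctr=2 reg=2
step 4: T2 CAS ⇒ ok; ctr=3 reg=2
step 5: T1 CAS ⇒ retry; ctr=3 reg=2
step 6: T0 LOAD ⇒ load; ctr=3 reg=3
step 7: T3 CAS ⇒ retry; ctr=3 reg=2
step 8: T0 CAS ⇒ ok; ctr=4 reg=3
step 9: T0 LOAD ⇒ load; ctr=4 reg=4
step 10: T0 CAS ⇒ ok; ctr=5 reg=4
Mismatch at 8.

step = 8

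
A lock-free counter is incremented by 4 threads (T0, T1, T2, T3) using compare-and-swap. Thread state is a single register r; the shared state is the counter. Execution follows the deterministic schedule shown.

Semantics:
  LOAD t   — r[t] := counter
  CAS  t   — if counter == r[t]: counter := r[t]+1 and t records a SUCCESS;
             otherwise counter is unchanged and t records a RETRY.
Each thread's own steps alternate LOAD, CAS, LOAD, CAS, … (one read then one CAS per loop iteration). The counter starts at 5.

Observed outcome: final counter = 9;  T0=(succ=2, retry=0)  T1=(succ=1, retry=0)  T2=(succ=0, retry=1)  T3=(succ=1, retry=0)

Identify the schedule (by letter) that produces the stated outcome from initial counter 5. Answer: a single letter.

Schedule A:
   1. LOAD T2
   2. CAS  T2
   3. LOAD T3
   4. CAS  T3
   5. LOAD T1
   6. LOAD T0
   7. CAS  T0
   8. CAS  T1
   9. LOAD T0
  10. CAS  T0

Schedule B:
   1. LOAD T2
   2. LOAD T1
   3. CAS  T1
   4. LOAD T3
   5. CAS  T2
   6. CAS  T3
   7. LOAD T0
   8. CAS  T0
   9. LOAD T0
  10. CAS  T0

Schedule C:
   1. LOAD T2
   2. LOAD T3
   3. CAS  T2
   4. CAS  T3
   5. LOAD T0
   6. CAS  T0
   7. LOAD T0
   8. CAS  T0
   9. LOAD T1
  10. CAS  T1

Simulating candidate B:
#1 T2 reads 5
#2 T1 reads 5
#3 T1 CAS(5→6) writes; counter now 6
#4 T3 reads 6
#5 T2 CAS(5→6) fails; counter now 6
#6 T3 CAS(6→7) writes; counter now 7
#7 T0 reads 7
#8 T0 CAS(7→8) writes; counter now 8
#9 T0 reads 8
#10 T0 CAS(8→9) writes; counter now 9

B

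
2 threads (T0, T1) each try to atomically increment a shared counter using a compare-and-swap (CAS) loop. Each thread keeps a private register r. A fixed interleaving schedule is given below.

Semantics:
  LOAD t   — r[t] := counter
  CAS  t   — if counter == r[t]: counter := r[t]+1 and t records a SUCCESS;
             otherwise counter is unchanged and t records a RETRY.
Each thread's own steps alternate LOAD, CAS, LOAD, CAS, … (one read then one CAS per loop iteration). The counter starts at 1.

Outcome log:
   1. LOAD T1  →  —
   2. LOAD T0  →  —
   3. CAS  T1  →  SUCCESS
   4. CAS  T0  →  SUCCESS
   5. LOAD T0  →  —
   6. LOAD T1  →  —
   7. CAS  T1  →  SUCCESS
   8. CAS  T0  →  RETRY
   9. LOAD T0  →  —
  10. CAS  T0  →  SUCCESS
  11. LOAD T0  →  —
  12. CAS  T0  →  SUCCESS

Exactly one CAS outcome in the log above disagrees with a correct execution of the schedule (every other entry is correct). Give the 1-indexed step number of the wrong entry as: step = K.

Correct run:
T1 LOAD — after: cnt=1, r=1 — load
T0 LOAD — after: cnt=1, r=1 — load
T1 CAS — after: cnt=2, r=1 — ok
T0 CAS — after: cnt=2, r=1 — retry
T0 LOAD — after: cnt=2, r=2 — load
T1 LOAD — after: cnt=2, r=2 — load
T1 CAS — after: cnt=3, r=2 — ok
T0 CAS — after: cnt=3, r=2 — retry
T0 LOAD — after: cnt=3, r=3 — load
T0 CAS — after: cnt=4, r=3 — ok
T0 LOAD — after: cnt=4, r=4 — load
T0 CAS — after: cnt=5, r=4 — ok
Flip is step 4.

step = 4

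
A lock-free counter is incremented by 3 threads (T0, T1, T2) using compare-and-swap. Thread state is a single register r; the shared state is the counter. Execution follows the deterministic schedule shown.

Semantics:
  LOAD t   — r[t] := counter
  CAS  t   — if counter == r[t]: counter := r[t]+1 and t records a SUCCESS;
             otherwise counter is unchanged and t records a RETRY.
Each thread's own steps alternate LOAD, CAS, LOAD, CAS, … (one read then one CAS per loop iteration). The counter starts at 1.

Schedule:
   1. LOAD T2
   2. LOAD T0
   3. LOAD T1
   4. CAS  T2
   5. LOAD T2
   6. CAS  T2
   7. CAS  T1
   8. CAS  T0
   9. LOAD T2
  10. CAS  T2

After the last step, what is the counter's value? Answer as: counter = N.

[1] T2.load  rd  (counter 1, T2.r 1)
[2] T0.load  rd  (counter 1, T0.r 1)
[3] T1.load  rd  (counter 1, T1.r 1)
[4] T2.cas  hit  (counter 2, T2.r 1)
[5] T2.load  rd  (counter 2, T2.r 2)
[6] T2.cas  hit  (counter 3, T2.r 2)
[7] T1.cas  miss  (counter 3, T1.r 1)
[8] T0.cas  miss  (counter 3, T0.r 1)
[9] T2.load  rd  (counter 3, T2.r 3)
[10] T2.cas  hit  (counter 4, T2.r 3)

counter = 4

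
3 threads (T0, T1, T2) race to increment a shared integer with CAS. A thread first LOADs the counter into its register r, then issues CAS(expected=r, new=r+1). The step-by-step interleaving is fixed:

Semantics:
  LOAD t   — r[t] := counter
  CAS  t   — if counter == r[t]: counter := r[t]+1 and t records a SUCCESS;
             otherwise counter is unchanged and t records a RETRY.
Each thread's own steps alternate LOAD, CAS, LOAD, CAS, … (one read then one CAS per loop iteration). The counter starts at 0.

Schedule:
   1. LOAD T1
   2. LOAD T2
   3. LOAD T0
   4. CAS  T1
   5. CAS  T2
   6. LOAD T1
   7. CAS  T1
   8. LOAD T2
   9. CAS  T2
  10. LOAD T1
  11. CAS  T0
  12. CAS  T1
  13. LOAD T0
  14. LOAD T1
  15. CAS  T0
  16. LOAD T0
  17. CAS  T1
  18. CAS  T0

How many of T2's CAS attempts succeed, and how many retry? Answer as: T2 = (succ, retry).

T2 = (1, 1)

#1 T1 reads 0
#2 T2 reads 0
#3 T0 reads 0
#4 T1 CAS(0→1) writes; counter now 1
#5 T2 CAS(0→1) fails; counter now 1
#6 T1 reads 1
#7 T1 CAS(1→2) writes; counter now 2
#8 T2 reads 2
#9 T2 CAS(2→3) writes; counter now 3
#10 T1 reads 3
#11 T0 CAS(0→1) fails; counter now 3
#12 T1 CAS(3→4) writes; counter now 4
#13 T0 reads 4
#14 T1 reads 4
#15 T0 CAS(4→5) writes; counter now 5
#16 T0 reads 5
#17 T1 CAS(4→5) fails; counter now 5
#18 T0 CAS(5→6) writes; counter now 6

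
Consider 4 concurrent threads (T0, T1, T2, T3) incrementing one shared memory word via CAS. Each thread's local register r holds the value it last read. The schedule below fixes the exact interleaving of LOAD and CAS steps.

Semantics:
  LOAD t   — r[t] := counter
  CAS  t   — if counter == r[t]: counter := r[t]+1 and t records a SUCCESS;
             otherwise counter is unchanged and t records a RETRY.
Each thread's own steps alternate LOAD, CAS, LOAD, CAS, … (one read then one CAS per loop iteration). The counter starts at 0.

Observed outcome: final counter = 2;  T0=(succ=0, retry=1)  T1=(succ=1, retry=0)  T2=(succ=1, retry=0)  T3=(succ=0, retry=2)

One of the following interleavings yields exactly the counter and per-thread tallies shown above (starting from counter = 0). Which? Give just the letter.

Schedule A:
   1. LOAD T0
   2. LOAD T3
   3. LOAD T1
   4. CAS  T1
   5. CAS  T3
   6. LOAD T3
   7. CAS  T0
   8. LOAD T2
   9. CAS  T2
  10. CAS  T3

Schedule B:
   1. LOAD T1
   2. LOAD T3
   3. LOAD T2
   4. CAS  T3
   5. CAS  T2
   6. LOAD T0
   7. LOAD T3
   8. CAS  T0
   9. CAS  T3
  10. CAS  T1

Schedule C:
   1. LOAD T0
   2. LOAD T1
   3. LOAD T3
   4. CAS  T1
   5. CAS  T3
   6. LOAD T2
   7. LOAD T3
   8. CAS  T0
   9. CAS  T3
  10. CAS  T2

Tracing schedule A:
   1) LOAD T0:  M=0  r_T0=0
   2) LOAD T3:  M=0  r_T3=0
   3) LOAD T1:  M=0  r_T1=0
   4) CAS  T1:  M=1  r_T1=0 ✓
   5) CAS  T3:  M=1  r_T3=0 ✗
   6) LOAD T3:  M=1  r_T3=1
   7) CAS  T0:  M=1  r_T0=0 ✗
   8) LOAD T2:  M=1  r_T2=1
   9) CAS  T2:  M=2  r_T2=1 ✓
  10) CAS  T3:  M=2  r_T3=1 ✗

A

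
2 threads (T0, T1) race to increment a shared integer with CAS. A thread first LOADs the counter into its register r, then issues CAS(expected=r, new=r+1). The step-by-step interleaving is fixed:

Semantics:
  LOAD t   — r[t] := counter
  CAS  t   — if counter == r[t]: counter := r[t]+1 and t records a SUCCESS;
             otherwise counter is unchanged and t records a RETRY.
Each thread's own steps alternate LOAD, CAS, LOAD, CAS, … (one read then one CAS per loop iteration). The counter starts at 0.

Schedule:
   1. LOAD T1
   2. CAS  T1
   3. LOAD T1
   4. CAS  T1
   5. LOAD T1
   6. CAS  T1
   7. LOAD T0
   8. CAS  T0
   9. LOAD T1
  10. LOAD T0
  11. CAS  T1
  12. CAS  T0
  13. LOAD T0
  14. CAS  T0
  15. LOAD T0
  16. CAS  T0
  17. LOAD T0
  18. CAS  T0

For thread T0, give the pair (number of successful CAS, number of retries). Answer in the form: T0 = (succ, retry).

T0 = (4, 1)

step 1: T1 LOAD ⇒ load; ctr=0 reg=0
step 2: T1 CAS ⇒ ok; ctr=1 reg=0
step 3: T1 LOAD ⇒ load; ctr=1 reg=1
step 4: T1 CAS ⇒ ok; ctr=2 reg=1
step 5: T1 LOAD ⇒ load; ctr=2 reg=2
step 6: T1 CAS ⇒ ok; ctr=3 reg=2
step 7: T0 LOAD ⇒ load; ctr=3 reg=3
step 8: T0 CAS ⇒ ok; ctr=4 reg=3
step 9: T1 LOAD ⇒ load; ctr=4 reg=4
step 10: T0 LOAD ⇒ load; ctr=4 reg=4
step 11: T1 CAS ⇒ ok; ctr=5 reg=4
step 12: T0 CAS ⇒ retry; ctr=5 reg=4
step 13: T0 LOAD ⇒ load; ctr=5 reg=5
step 14: T0 CAS ⇒ ok; ctr=6 reg=5
step 15: T0 LOAD ⇒ load; ctr=6 reg=6
step 16: T0 CAS ⇒ ok; ctr=7 reg=6
step 17: T0 LOAD ⇒ load; ctr=7 reg=7
step 18: T0 CAS ⇒ ok; ctr=8 reg=7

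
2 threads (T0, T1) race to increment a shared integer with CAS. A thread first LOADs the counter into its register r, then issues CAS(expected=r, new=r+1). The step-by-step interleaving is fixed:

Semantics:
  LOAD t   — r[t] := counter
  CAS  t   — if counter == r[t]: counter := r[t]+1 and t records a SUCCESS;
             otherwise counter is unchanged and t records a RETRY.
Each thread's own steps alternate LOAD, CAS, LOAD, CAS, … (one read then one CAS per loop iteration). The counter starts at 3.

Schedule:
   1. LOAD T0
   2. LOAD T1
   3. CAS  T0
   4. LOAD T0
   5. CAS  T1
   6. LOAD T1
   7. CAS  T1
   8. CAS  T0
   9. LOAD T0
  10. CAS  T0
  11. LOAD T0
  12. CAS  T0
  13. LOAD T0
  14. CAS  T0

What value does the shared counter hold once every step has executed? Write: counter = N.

[1] T0.load  rd  (counter 3, T0.r 3)
[2] T1.load  rd  (counter 3, T1.r 3)
[3] T0.cas  hit  (counter 4, T0.r 3)
[4] T0.load  rd  (counter 4, T0.r 4)
[5] T1.cas  miss  (counter 4, T1.r 3)
[6] T1.load  rd  (counter 4, T1.r 4)
[7] T1.cas  hit  (counter 5, T1.r 4)
[8] T0.cas  miss  (counter 5, T0.r 4)
[9] T0.load  rd  (counter 5, T0.r 5)
[10] T0.cas  hit  (counter 6, T0.r 5)
[11] T0.load  rd  (counter 6, T0.r 6)
[12] T0.cas  hit  (counter 7, T0.r 6)
[13] T0.load  rd  (counter 7, T0.r 7)
[14] T0.cas  hit  (counter 8, T0.r 7)

counter = 8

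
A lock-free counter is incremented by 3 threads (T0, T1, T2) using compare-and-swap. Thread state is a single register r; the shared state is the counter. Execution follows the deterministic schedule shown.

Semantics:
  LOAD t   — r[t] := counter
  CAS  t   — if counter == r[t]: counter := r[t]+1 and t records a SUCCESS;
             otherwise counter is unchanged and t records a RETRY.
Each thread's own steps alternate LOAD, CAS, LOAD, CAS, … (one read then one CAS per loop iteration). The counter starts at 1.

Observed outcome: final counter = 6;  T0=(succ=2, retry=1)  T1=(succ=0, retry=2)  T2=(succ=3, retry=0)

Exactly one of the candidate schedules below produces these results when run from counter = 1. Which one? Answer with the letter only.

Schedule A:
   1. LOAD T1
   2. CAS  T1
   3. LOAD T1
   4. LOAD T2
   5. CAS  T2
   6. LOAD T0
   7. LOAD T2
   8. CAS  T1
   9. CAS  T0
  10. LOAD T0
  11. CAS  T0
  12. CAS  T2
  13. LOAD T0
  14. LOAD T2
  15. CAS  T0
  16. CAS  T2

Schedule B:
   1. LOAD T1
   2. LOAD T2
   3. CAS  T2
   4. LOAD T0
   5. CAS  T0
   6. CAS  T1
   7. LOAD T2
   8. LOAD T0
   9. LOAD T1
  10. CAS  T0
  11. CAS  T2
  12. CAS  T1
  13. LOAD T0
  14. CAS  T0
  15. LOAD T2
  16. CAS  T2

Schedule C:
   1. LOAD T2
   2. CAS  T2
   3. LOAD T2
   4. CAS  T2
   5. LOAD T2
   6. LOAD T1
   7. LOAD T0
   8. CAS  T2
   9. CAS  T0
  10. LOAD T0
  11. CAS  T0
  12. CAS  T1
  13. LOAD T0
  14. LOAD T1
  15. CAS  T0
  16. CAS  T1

Simulating candidate C:
#1 T2 reads 1
#2 T2 CAS(1→2) writes; counter now 2
#3 T2 reads 2
#4 T2 CAS(2→3) writes; counter now 3
#5 T2 reads 3
#6 T1 reads 3
#7 T0 reads 3
#8 T2 CAS(3→4) writes; counter now 4
#9 T0 CAS(3→4) fails; counter now 4
#10 T0 reads 4
#11 T0 CAS(4→5) writes; counter now 5
#12 T1 CAS(3→4) fails; counter now 5
#13 T0 reads 5
#14 T1 reads 5
#15 T0 CAS(5→6) writes; counter now 6
#16 T1 CAS(5→6) fails; counter now 6

C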